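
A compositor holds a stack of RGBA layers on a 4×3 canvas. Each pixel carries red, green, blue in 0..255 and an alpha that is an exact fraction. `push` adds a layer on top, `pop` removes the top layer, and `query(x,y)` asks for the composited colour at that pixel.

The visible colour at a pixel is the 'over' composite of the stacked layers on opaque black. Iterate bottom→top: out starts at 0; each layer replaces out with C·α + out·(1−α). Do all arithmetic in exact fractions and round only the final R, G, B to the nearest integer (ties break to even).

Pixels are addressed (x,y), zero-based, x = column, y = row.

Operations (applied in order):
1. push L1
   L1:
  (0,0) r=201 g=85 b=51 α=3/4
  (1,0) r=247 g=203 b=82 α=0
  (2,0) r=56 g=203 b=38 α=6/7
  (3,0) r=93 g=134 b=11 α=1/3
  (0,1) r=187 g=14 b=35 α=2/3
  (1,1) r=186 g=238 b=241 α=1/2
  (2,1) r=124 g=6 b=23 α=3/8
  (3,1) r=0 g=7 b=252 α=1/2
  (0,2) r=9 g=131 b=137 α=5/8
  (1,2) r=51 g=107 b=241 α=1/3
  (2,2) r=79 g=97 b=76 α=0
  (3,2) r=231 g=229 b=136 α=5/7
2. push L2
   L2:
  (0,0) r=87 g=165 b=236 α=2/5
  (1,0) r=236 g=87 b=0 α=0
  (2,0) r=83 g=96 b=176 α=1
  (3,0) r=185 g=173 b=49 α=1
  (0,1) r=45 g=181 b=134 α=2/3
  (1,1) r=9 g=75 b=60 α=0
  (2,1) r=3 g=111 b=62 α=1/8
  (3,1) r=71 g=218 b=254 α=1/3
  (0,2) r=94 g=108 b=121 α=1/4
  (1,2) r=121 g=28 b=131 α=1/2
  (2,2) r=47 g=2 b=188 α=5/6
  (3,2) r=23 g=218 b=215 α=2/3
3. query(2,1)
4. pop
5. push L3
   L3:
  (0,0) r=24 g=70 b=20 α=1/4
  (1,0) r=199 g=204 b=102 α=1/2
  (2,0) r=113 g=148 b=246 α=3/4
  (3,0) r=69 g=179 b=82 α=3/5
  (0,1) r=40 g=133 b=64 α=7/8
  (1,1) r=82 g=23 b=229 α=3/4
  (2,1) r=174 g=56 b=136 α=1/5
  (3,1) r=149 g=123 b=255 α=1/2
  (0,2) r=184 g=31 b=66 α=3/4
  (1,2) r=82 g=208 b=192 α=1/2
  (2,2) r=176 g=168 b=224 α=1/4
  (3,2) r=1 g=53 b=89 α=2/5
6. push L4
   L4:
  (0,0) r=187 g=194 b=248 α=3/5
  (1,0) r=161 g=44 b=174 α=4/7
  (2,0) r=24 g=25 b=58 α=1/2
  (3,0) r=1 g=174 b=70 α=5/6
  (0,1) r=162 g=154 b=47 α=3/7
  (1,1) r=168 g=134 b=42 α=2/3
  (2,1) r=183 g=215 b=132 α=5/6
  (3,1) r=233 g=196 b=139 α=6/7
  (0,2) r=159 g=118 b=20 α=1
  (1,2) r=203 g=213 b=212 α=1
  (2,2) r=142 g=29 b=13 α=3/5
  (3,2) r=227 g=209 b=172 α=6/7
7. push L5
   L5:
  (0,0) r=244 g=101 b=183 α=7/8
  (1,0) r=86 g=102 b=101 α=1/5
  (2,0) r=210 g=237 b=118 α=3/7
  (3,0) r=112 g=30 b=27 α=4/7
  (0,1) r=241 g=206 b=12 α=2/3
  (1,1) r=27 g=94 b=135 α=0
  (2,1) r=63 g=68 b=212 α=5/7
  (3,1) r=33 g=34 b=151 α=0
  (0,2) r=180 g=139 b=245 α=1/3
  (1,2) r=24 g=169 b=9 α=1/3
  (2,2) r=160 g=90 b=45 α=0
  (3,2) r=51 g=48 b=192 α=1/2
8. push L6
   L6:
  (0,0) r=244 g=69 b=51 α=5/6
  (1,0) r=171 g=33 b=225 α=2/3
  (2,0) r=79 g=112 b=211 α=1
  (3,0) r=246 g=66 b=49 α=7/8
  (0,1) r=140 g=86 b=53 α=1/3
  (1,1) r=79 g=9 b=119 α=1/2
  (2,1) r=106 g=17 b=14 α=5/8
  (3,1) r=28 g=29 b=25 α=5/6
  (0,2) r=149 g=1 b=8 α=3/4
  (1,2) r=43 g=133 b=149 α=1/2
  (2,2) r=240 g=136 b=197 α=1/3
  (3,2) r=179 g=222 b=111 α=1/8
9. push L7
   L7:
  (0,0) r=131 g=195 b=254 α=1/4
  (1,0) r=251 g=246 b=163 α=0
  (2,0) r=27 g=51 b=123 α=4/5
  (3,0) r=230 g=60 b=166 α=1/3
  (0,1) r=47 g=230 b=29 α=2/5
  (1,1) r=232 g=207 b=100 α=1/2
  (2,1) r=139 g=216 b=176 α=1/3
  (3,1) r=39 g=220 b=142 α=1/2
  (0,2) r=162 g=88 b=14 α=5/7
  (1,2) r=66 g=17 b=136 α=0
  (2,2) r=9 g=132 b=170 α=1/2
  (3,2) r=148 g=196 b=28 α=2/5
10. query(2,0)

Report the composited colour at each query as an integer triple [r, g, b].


at x=2,y=1 over L1,L2:
after L1 α=3/8: [93/2, 9/4, 69/8]
after L2 α=1/8: [657/16, 507/32, 979/64]
rounded: [41, 16, 15]

(2,0) stack=L1,L3,L4,L5,L6,L7; from [0,0,0]:
+L1 (α=6/7) → [48, 174, 228/7]
+L3 (α=3/4) → [387/4, 309/2, 2697/14]
+L4 (α=1/2) → [483/8, 359/4, 3509/28]
+L5 (α=3/7) → [249/2, 1070/7, 5987/49]
+L6 (α=1) → [79, 112, 211]
+L7 (α=4/5) → [187/5, 316/5, 703/5]
rounded: [37, 63, 141]


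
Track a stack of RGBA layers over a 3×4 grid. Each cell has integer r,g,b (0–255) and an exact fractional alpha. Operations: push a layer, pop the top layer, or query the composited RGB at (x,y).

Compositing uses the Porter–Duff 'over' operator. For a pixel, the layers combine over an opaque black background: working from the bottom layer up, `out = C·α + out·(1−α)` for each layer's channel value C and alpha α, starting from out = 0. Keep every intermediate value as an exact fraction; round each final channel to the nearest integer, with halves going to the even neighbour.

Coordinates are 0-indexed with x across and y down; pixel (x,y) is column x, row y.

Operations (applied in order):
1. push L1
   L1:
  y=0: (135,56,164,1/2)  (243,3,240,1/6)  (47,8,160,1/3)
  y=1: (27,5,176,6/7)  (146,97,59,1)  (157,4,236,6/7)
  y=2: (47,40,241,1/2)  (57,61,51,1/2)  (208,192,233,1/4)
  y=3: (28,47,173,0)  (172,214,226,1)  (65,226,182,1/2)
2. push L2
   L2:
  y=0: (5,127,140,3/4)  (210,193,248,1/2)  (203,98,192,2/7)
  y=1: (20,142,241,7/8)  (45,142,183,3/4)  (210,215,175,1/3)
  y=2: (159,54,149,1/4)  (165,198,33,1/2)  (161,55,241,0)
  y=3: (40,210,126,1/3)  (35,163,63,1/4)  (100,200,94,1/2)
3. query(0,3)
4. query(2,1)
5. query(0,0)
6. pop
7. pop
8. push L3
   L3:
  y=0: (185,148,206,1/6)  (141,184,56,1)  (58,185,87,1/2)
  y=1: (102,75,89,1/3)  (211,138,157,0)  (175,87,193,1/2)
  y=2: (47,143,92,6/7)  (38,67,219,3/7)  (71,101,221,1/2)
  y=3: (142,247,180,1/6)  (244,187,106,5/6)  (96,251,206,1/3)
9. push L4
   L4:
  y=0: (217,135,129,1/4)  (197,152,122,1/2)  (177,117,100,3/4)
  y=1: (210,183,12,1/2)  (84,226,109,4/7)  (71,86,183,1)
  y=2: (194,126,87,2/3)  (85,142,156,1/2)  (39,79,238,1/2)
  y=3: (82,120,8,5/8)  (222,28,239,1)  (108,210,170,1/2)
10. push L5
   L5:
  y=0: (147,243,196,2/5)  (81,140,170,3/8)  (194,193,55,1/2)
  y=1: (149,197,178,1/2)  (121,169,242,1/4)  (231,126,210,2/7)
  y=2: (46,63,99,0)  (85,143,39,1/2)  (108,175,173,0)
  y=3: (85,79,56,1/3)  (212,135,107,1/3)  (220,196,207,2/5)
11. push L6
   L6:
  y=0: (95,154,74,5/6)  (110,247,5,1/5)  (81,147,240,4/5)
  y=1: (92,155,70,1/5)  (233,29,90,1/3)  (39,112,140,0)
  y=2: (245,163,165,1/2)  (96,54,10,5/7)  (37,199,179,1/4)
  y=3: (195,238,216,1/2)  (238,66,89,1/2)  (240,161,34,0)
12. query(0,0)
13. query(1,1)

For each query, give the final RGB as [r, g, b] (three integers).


(0,3) stack=L1,L2; from [0,0,0]:
after L1 α=0: [0, 0, 0]
after L2 α=1/3: [40/3, 70, 42]
= [13, 70, 42]

query (2,1) [L1,L2] — begin 0,0,0
L1 α=6/7: [942/7, 24/7, 1416/7]
L2 α=1/3: [1118/7, 1553/21, 4057/21]
= [160, 74, 193]

at x=0,y=0 over L1,L2:
L1 α=1/2: [135/2, 28, 82]
L2 α=3/4: [165/8, 409/4, 251/2]
rounded: [21, 102, 126]

(0,0) stack=L3,L4,L5,L6; from [0,0,0]:
after L3 α=1/6: [185/6, 74/3, 103/3]
after L4 α=1/4: [619/8, 209/4, 58]
after L5 α=2/5: [4209/40, 2571/20, 566/5]
after L6 α=5/6: [23209/240, 17971/120, 1208/15]
→ [97, 150, 81]

query (1,1) [L3,L4,L5,L6] — begin 0,0,0
L3 α=0: [0, 0, 0]
L4 α=4/7: [48, 904/7, 436/7]
L5 α=1/4: [265/4, 3895/28, 1501/14]
L6 α=1/3: [731/6, 4301/42, 2131/21]
→ [122, 102, 101]


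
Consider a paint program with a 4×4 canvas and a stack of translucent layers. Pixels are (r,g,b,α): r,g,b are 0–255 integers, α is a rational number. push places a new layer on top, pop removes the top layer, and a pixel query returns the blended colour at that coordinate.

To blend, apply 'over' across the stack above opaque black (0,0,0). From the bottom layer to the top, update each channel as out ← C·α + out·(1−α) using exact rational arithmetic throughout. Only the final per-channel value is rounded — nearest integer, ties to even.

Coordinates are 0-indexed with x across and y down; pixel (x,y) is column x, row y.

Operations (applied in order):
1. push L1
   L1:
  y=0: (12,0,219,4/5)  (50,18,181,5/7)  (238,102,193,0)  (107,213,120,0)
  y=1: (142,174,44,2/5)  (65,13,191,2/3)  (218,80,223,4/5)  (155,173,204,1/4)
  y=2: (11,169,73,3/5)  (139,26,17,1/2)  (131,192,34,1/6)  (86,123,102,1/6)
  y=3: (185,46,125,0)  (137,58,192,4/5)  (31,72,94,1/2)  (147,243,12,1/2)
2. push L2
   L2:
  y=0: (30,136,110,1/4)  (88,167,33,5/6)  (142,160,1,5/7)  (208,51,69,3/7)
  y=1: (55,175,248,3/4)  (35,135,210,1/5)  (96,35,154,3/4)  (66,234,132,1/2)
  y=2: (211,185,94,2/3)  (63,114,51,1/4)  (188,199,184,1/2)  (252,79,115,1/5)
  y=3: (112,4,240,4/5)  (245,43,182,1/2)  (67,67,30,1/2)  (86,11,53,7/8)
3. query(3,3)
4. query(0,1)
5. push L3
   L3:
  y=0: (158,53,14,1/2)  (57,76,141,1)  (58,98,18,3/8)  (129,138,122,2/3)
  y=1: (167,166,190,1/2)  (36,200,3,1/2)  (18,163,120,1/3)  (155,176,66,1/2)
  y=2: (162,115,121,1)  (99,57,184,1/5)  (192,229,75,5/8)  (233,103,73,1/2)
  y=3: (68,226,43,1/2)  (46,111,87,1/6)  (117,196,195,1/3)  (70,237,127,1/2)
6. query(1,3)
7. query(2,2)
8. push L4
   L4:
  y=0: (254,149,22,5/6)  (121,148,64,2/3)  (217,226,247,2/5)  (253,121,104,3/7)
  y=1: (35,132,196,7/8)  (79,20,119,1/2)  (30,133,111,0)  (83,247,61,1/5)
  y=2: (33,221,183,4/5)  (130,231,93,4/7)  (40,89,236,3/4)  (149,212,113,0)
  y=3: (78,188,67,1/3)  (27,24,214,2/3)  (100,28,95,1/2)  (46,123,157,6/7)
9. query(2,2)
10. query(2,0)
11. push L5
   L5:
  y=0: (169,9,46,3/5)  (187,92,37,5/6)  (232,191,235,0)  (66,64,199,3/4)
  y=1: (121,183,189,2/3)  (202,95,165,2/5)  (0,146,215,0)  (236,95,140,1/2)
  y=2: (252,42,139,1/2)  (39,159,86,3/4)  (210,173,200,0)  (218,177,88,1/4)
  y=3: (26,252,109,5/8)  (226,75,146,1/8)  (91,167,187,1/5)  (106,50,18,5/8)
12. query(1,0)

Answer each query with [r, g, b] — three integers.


(3,3) stack=L1,L2; from [0,0,0]:
L1 α=1/2: [147/2, 243/2, 6]
L2 α=7/8: [1351/16, 397/16, 377/8]
→ [84, 25, 47]

at x=0,y=1 over L1,L2:
+L1 (α=2/5) → [284/5, 348/5, 88/5]
+L2 (α=3/4) → [1109/20, 2973/20, 952/5]
rounded: [55, 149, 190]

(1,3) stack=L1,L2,L3; from [0,0,0]:
after L1 α=4/5: [548/5, 232/5, 768/5]
after L2 α=1/2: [1773/10, 447/10, 839/5]
after L3 α=1/6: [1865/12, 223/4, 463/3]
→ [155, 56, 154]

at x=2,y=2 over L1,L2,L3:
after L1 α=1/6: [131/6, 32, 17/3]
after L2 α=1/2: [1259/12, 231/2, 569/6]
after L3 α=5/8: [5099/32, 2983/16, 1319/16]
= [159, 186, 82]

(2,2) stack=L1,L2,L3,L4; from [0,0,0]:
L1 α=1/6: [131/6, 32, 17/3]
L2 α=1/2: [1259/12, 231/2, 569/6]
L3 α=5/8: [5099/32, 2983/16, 1319/16]
L4 α=3/4: [8939/128, 7255/64, 12647/64]
rounded: [70, 113, 198]

at x=2,y=0 over L1,L2,L3,L4:
+L1 (α=0) → [0, 0, 0]
+L2 (α=5/7) → [710/7, 800/7, 5/7]
+L3 (α=3/8) → [596/7, 3029/28, 403/56]
+L4 (α=2/5) → [4826/35, 21743/140, 28873/280]
= [138, 155, 103]

(1,0) stack=L1,L2,L3,L4,L5; from [0,0,0]:
L1 α=5/7: [250/7, 90/7, 905/7]
L2 α=5/6: [555/7, 5935/42, 1030/21]
L3 α=1: [57, 76, 141]
L4 α=2/3: [299/3, 124, 269/3]
L5 α=5/6: [1552/9, 292/3, 412/9]
→ [172, 97, 46]


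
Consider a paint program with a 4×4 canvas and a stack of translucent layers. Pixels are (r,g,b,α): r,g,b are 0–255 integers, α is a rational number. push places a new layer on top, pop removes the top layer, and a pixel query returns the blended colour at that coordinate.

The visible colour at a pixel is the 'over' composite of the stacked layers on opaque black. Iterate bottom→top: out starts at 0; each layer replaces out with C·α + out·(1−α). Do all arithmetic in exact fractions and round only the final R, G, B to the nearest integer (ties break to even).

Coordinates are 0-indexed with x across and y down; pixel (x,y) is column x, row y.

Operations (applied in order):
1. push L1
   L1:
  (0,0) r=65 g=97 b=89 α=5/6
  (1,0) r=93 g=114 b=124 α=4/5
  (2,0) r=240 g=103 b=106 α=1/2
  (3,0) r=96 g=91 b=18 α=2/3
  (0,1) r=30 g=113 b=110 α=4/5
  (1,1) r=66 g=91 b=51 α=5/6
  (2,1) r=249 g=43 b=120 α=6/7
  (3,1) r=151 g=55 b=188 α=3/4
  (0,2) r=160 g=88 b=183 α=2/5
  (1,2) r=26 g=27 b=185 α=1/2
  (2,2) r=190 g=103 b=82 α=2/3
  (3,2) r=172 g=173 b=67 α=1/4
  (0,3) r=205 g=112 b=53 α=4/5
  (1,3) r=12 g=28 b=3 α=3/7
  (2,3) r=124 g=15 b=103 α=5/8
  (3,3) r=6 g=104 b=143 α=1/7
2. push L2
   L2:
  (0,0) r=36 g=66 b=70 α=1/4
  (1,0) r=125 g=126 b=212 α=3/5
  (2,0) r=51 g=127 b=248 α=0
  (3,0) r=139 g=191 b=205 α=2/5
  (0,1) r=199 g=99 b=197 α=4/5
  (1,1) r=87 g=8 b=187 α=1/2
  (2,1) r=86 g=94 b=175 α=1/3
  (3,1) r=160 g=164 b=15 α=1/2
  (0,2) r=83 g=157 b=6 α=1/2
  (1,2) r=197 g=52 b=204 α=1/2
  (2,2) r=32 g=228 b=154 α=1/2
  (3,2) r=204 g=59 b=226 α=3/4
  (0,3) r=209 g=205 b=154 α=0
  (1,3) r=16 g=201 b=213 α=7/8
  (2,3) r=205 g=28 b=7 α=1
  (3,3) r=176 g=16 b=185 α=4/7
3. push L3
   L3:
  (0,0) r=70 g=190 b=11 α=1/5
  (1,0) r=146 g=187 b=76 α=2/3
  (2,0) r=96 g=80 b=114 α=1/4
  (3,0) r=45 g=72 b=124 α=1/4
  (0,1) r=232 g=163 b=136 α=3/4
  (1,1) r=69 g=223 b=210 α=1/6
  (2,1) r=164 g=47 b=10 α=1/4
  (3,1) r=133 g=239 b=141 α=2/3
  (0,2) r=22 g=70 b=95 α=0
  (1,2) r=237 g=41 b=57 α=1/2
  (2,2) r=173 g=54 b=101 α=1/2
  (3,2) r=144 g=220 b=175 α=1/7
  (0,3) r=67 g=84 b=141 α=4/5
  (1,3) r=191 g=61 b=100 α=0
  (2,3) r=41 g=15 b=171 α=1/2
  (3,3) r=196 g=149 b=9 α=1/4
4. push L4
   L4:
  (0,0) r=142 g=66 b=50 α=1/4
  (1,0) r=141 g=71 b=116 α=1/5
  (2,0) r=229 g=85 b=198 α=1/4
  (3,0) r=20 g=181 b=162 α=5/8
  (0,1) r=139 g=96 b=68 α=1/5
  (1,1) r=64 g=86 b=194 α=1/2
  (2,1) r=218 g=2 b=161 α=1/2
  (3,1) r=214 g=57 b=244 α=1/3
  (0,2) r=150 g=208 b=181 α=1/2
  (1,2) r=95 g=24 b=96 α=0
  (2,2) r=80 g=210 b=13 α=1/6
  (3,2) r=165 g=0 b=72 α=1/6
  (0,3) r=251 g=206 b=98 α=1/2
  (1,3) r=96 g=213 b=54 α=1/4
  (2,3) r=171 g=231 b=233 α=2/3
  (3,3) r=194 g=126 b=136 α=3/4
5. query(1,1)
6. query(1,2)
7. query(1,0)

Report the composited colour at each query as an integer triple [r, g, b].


at x=1,y=1 over L1,L2,L3,L4:
+L1 (α=5/6) → [55, 455/6, 85/2]
+L2 (α=1/2) → [71, 503/12, 459/4]
+L3 (α=1/6) → [212/3, 5191/72, 1045/8]
+L4 (α=1/2) → [202/3, 11383/144, 2597/16]
→ [67, 79, 162]

query (1,2) [L1,L2,L3,L4] — begin 0,0,0
after L1 α=1/2: [13, 27/2, 185/2]
after L2 α=1/2: [105, 131/4, 593/4]
after L3 α=1/2: [171, 295/8, 821/8]
after L4 α=0: [171, 295/8, 821/8]
= [171, 37, 103]

(1,0) stack=L1,L2,L3,L4; from [0,0,0]:
L1 α=4/5: [372/5, 456/5, 496/5]
L2 α=3/5: [2619/25, 2802/25, 4172/25]
L3 α=2/3: [9919/75, 12152/75, 7972/75]
L4 α=1/5: [50251/375, 53933/375, 40588/375]
= [134, 144, 108]


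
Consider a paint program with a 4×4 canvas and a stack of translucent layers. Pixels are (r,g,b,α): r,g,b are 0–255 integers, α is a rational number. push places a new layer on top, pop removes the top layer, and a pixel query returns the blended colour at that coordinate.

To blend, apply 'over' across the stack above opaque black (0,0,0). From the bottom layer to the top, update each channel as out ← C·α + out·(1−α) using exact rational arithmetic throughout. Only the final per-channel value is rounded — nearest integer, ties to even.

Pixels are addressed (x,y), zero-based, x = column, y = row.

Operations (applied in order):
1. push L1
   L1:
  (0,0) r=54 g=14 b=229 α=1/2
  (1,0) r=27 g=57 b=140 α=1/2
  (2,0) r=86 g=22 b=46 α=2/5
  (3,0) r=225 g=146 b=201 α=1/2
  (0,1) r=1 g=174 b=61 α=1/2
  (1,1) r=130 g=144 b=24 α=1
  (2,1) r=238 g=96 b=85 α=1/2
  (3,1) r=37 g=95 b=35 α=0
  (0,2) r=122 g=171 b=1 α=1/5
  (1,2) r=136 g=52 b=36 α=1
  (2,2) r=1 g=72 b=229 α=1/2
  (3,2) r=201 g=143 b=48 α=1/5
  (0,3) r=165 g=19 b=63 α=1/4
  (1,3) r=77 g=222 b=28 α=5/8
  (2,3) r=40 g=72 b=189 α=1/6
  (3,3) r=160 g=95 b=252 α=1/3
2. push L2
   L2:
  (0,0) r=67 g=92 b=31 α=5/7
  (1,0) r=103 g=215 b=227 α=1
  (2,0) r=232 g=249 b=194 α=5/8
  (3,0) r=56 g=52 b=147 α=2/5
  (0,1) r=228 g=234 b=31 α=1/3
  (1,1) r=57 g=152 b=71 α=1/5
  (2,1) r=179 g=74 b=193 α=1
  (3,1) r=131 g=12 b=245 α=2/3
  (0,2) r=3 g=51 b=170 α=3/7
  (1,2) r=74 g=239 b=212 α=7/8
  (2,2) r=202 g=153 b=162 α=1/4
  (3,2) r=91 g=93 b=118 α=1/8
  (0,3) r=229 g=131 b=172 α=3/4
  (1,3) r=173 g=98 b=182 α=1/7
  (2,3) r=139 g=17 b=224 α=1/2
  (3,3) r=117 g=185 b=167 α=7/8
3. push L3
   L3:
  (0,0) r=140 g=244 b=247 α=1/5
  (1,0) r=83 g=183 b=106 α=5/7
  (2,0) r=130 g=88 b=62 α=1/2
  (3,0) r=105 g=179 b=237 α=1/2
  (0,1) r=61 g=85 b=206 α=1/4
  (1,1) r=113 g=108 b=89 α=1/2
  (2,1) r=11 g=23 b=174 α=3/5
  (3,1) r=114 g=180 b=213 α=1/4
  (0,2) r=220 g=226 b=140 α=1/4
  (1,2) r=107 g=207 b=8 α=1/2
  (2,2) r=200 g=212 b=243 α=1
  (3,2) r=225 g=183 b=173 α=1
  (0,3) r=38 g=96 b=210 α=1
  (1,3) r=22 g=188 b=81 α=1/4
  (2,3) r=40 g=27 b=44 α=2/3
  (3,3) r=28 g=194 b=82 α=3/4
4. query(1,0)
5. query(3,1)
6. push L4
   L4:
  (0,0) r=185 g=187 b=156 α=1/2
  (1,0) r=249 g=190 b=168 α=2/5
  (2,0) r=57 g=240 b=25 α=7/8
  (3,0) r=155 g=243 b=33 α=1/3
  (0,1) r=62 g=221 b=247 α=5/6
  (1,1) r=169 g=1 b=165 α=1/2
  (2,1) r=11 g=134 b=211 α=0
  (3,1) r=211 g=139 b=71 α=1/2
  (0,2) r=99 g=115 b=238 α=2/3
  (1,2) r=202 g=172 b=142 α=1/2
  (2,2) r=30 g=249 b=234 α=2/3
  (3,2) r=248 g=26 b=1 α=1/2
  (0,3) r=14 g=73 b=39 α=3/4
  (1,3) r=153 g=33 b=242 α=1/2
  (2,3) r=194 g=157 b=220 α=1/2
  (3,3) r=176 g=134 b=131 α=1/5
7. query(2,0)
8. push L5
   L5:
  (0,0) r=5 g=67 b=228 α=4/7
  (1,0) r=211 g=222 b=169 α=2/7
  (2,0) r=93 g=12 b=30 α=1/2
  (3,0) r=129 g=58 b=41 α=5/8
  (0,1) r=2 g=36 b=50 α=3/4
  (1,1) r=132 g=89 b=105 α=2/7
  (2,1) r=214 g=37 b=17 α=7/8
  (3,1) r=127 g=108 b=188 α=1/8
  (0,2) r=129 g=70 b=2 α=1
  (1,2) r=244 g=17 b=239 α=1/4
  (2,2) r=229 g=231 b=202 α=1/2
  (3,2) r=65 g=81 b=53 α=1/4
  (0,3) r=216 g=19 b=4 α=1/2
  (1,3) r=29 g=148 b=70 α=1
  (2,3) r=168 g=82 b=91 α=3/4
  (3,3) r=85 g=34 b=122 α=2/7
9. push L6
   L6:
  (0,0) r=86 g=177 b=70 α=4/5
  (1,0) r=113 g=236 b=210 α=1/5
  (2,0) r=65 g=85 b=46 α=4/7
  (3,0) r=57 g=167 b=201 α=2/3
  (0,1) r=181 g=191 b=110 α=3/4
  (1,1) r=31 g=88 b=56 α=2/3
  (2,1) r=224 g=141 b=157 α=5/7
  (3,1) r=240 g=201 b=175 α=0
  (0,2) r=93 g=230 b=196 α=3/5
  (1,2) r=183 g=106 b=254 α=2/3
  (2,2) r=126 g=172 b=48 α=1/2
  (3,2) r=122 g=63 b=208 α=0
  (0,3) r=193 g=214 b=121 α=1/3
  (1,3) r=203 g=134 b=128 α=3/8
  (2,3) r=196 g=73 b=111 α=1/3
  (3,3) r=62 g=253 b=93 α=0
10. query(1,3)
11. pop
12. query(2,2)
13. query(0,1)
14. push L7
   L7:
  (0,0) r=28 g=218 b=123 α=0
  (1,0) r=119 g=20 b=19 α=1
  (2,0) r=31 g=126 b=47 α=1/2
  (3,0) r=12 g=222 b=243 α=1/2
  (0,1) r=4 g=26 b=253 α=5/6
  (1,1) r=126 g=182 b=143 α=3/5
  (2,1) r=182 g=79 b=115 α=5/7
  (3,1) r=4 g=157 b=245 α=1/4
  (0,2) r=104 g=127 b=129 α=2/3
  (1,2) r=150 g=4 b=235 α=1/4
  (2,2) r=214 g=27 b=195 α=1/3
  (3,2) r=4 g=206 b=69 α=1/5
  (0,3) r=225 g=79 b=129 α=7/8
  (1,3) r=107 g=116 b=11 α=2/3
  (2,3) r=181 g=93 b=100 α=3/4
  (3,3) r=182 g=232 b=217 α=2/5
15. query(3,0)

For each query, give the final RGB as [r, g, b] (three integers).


(1,0) stack=L1,L2,L3; from [0,0,0]:
+L1 (α=1/2) → [27/2, 57/2, 70]
+L2 (α=1) → [103, 215, 227]
+L3 (α=5/7) → [621/7, 1345/7, 984/7]
= [89, 192, 141]

(3,1) stack=L1,L2,L3; from [0,0,0]:
+L1 (α=0) → [0, 0, 0]
+L2 (α=2/3) → [262/3, 8, 490/3]
+L3 (α=1/4) → [94, 51, 703/4]
→ [94, 51, 176]

(2,0) stack=L1,L2,L3,L4; from [0,0,0]:
L1 α=2/5: [172/5, 44/5, 92/5]
L2 α=5/8: [1579/10, 6357/40, 2563/20]
L3 α=1/2: [2879/20, 9877/80, 3803/40]
L4 α=7/8: [10859/160, 144277/640, 10803/320]
rounded: [68, 225, 34]

(1,3) stack=L1,L2,L3,L4,L5,L6; from [0,0,0]:
+L1 (α=5/8) → [385/8, 555/4, 35/2]
+L2 (α=1/7) → [1847/28, 1861/14, 41]
+L3 (α=1/4) → [6157/112, 8215/56, 51]
+L4 (α=1/2) → [23293/224, 10063/112, 293/2]
+L5 (α=1) → [29, 148, 70]
+L6 (α=3/8) → [377/4, 571/4, 367/4]
= [94, 143, 92]

at x=2,y=2 over L1,L2,L3,L4,L5:
+L1 (α=1/2) → [1/2, 36, 229/2]
+L2 (α=1/4) → [407/8, 261/4, 1011/8]
+L3 (α=1) → [200, 212, 243]
+L4 (α=2/3) → [260/3, 710/3, 237]
+L5 (α=1/2) → [947/6, 1403/6, 439/2]
rounded: [158, 234, 220]

(0,1) stack=L1,L2,L3,L4,L5; from [0,0,0]:
after L1 α=1/2: [1/2, 87, 61/2]
after L2 α=1/3: [229/3, 136, 92/3]
after L3 α=1/4: [145/2, 493/4, 149/2]
after L4 α=5/6: [255/4, 4913/24, 873/4]
after L5 α=3/4: [279/16, 7505/96, 1473/16]
= [17, 78, 92]

(3,0) stack=L1,L2,L3,L4,L5,L7; from [0,0,0]:
after L1 α=1/2: [225/2, 73, 201/2]
after L2 α=2/5: [899/10, 323/5, 1191/10]
after L3 α=1/2: [1949/20, 609/5, 3561/20]
after L4 α=1/3: [3499/30, 811/5, 1297/10]
after L5 α=5/8: [9949/80, 3883/40, 5941/80]
after L7 α=1/2: [10909/160, 12763/80, 25381/160]
→ [68, 160, 159]


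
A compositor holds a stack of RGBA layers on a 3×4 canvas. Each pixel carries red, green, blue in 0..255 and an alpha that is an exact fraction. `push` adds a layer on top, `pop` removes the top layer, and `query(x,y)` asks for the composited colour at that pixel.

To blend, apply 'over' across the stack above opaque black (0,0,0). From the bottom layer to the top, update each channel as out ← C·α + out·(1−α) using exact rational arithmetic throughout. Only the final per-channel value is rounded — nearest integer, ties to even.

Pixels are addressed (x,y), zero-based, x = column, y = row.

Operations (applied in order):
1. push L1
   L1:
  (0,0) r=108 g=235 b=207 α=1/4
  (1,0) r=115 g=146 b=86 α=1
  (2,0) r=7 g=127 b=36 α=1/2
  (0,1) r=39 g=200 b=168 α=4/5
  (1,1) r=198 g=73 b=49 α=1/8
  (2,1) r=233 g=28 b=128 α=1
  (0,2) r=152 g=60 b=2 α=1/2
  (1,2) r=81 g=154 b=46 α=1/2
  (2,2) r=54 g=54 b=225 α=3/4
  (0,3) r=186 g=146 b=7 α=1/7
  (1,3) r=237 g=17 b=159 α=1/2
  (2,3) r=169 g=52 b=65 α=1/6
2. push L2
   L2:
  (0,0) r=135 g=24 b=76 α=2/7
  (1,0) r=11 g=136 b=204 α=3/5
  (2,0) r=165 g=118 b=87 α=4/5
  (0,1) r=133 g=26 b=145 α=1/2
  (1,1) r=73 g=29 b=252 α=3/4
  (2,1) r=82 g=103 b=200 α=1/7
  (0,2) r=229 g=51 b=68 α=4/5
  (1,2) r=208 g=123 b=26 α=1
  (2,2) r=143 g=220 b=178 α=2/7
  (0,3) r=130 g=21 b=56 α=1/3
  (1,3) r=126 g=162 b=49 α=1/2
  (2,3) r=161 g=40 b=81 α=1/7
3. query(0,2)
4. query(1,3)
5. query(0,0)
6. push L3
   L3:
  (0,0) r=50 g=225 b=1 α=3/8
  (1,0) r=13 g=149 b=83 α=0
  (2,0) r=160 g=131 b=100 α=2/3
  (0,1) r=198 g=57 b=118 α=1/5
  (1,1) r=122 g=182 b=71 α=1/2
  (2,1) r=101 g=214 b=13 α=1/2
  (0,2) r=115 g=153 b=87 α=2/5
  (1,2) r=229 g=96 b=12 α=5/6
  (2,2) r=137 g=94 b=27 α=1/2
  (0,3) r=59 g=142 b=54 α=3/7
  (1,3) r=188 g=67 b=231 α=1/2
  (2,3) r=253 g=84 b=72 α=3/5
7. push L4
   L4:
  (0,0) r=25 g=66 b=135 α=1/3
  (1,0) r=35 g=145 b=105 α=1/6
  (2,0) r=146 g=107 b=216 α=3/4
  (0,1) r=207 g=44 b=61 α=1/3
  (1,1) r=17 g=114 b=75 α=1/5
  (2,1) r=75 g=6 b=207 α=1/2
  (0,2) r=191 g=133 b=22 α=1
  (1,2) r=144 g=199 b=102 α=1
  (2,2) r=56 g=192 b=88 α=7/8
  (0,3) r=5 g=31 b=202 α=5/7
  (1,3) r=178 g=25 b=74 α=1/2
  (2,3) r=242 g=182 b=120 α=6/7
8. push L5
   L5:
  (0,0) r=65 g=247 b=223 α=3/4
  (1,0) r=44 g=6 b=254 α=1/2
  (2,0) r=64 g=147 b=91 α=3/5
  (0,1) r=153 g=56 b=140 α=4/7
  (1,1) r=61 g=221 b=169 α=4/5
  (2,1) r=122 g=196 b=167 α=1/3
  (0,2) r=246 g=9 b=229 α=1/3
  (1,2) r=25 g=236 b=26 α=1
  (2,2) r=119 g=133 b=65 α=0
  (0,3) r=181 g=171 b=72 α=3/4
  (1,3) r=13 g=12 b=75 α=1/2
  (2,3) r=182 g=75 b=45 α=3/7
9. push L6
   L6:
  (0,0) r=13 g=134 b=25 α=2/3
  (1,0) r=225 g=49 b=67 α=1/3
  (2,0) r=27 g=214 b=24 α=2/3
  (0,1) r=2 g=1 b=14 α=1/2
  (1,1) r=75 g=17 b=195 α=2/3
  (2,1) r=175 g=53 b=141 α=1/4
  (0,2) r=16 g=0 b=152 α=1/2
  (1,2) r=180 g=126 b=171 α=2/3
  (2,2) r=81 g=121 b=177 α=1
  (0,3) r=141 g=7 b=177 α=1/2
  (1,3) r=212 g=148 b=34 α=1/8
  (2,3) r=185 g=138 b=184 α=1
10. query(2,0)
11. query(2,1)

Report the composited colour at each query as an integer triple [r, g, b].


(0,2) stack=L1,L2; from [0,0,0]:
L1 α=1/2: [76, 30, 1]
L2 α=4/5: [992/5, 234/5, 273/5]
= [198, 47, 55]

(1,3) stack=L1,L2; from [0,0,0]:
+L1 (α=1/2) → [237/2, 17/2, 159/2]
+L2 (α=1/2) → [489/4, 341/4, 257/4]
→ [122, 85, 64]

query (0,0) [L1,L2] — begin 0,0,0
+L1 (α=1/4) → [27, 235/4, 207/4]
+L2 (α=2/7) → [405/7, 1367/28, 1643/28]
→ [58, 49, 59]

at x=2,y=0 over L1,L2,L3,L4,L5,L6:
+L1 (α=1/2) → [7/2, 127/2, 18]
+L2 (α=4/5) → [1327/10, 1071/10, 366/5]
+L3 (α=2/3) → [1509/10, 3691/30, 1366/15]
+L4 (α=3/4) → [5889/40, 13321/120, 5543/30]
+L5 (α=3/5) → [9729/100, 39781/300, 9638/75]
+L6 (α=2/3) → [5043/100, 168181/900, 13238/225]
→ [50, 187, 59]

at x=2,y=1 over L1,L2,L3,L4,L5,L6:
L1 α=1: [233, 28, 128]
L2 α=1/7: [1480/7, 271/7, 968/7]
L3 α=1/2: [2187/14, 1769/14, 1059/14]
L4 α=1/2: [3237/28, 1853/28, 3957/28]
L5 α=1/3: [4945/42, 4597/42, 6295/42]
L6 α=1/4: [7395/56, 5339/56, 8269/56]
rounded: [132, 95, 148]


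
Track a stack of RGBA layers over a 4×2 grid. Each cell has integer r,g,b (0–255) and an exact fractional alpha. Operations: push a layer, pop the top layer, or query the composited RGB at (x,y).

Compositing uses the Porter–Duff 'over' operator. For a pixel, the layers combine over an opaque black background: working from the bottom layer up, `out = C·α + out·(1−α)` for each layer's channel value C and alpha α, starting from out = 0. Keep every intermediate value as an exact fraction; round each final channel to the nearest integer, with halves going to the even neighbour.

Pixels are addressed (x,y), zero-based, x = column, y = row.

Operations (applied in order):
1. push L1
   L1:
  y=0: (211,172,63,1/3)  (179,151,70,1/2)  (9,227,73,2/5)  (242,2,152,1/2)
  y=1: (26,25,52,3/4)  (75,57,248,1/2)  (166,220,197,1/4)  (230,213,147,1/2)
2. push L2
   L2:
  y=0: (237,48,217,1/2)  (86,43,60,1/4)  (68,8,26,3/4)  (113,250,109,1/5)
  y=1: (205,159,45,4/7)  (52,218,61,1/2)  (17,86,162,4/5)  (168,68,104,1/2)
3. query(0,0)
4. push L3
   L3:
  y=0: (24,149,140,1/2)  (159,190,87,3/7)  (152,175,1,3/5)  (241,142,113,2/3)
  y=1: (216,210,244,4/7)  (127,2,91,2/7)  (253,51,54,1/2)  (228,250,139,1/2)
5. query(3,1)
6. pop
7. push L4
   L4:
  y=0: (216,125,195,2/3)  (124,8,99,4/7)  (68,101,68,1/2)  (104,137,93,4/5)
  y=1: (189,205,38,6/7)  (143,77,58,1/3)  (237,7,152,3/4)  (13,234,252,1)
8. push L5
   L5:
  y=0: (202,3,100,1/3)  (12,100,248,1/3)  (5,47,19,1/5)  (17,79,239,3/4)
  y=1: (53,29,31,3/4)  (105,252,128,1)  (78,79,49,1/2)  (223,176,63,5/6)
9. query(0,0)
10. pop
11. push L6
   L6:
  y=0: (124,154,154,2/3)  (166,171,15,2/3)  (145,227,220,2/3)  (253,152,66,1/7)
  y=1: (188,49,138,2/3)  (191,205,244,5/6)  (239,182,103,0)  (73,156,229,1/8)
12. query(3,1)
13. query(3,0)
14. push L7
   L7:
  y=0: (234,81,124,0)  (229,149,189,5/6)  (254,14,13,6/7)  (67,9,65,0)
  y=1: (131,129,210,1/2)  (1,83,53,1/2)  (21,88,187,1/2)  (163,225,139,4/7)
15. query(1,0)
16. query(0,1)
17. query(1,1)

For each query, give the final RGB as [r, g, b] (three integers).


query (0,0) [L1,L2] — begin 0,0,0
after L1 α=1/3: [211/3, 172/3, 21]
after L2 α=1/2: [461/3, 158/3, 119]
= [154, 53, 119]

(3,1) stack=L1,L2,L3; from [0,0,0]:
L1 α=1/2: [115, 213/2, 147/2]
L2 α=1/2: [283/2, 349/4, 355/4]
L3 α=1/2: [739/4, 1349/8, 911/8]
→ [185, 169, 114]

query (0,0) [L1,L2,L4,L5] — begin 0,0,0
after L1 α=1/3: [211/3, 172/3, 21]
after L2 α=1/2: [461/3, 158/3, 119]
after L4 α=2/3: [1757/9, 908/9, 509/3]
after L5 α=1/3: [5332/27, 1843/27, 1318/9]
→ [197, 68, 146]

at x=3,y=1 over L1,L2,L4,L6:
L1 α=1/2: [115, 213/2, 147/2]
L2 α=1/2: [283/2, 349/4, 355/4]
L4 α=1: [13, 234, 252]
L6 α=1/8: [41/2, 897/4, 1993/8]
→ [20, 224, 249]

(3,0) stack=L1,L2,L4,L6; from [0,0,0]:
+L1 (α=1/2) → [121, 1, 76]
+L2 (α=1/5) → [597/5, 254/5, 413/5]
+L4 (α=4/5) → [2677/25, 2994/25, 2273/25]
+L6 (α=1/7) → [22387/175, 21764/175, 2184/25]
→ [128, 124, 87]

(1,0) stack=L1,L2,L4,L6,L7; from [0,0,0]:
L1 α=1/2: [179/2, 151/2, 35]
L2 α=1/4: [709/8, 539/8, 165/4]
L4 α=4/7: [6095/56, 1873/56, 297/4]
L6 α=2/3: [8229/56, 21025/168, 139/4]
L7 α=5/6: [72349/336, 146185/1008, 3919/24]
→ [215, 145, 163]

(0,1) stack=L1,L2,L4,L6,L7; from [0,0,0]:
+L1 (α=3/4) → [39/2, 75/4, 39]
+L2 (α=4/7) → [251/2, 2769/28, 297/7]
+L4 (α=6/7) → [2519/14, 37209/196, 1893/49]
+L6 (α=2/3) → [7783/42, 56417/588, 5139/49]
+L7 (α=1/2) → [13285/84, 132269/1176, 15429/98]
→ [158, 112, 157]

query (1,1) [L1,L2,L4,L6,L7] — begin 0,0,0
+L1 (α=1/2) → [75/2, 57/2, 124]
+L2 (α=1/2) → [179/4, 493/4, 185/2]
+L4 (α=1/3) → [155/2, 647/6, 81]
+L6 (α=5/6) → [2065/12, 6797/36, 1301/6]
+L7 (α=1/2) → [2077/24, 9785/72, 1619/12]
→ [87, 136, 135]


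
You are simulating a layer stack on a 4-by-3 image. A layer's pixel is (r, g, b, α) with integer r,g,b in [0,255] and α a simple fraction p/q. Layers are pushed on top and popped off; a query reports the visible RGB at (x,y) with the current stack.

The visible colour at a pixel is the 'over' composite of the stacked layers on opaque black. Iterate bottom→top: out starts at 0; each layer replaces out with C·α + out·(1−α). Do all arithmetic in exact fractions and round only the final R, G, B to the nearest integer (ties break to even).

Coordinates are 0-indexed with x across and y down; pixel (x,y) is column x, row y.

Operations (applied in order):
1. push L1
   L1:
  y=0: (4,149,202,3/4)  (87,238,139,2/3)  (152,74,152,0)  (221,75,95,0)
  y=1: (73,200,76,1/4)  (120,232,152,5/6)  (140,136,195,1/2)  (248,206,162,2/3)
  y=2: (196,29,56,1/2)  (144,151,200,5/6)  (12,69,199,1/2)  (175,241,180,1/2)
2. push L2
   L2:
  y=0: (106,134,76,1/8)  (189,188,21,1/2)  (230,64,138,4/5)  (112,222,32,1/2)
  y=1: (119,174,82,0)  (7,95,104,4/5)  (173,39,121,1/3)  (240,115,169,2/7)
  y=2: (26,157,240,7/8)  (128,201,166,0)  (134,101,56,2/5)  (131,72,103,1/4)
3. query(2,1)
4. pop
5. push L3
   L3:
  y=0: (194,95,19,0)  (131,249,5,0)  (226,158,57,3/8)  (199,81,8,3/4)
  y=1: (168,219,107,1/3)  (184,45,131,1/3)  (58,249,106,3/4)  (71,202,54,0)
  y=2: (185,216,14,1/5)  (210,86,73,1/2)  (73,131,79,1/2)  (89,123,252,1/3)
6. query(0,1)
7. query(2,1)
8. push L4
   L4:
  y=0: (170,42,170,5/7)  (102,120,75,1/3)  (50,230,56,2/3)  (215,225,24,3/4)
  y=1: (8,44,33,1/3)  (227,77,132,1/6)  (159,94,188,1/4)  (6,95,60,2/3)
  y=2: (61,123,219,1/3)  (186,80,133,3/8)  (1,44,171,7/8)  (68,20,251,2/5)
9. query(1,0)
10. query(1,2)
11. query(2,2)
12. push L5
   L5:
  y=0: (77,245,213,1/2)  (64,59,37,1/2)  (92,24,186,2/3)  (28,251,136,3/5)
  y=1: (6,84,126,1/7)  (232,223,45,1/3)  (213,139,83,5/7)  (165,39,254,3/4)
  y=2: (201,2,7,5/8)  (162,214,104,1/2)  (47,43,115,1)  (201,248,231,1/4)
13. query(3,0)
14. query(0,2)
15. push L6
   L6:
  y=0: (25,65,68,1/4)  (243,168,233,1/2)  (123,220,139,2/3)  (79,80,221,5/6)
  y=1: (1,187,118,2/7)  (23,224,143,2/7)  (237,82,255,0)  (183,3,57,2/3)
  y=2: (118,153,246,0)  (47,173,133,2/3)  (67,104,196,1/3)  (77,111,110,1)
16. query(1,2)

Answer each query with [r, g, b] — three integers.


at x=2,y=1 over L1,L2:
L1 α=1/2: [70, 68, 195/2]
L2 α=1/3: [313/3, 175/3, 316/3]
rounded: [104, 58, 105]

(0,1) stack=L1,L3; from [0,0,0]:
after L1 α=1/4: [73/4, 50, 19]
after L3 α=1/3: [409/6, 319/3, 145/3]
rounded: [68, 106, 48]

at x=2,y=1 over L1,L3:
L1 α=1/2: [70, 68, 195/2]
L3 α=3/4: [61, 815/4, 831/8]
= [61, 204, 104]

(1,0) stack=L1,L3,L4; from [0,0,0]:
+L1 (α=2/3) → [58, 476/3, 278/3]
+L3 (α=0) → [58, 476/3, 278/3]
+L4 (α=1/3) → [218/3, 1312/9, 781/9]
= [73, 146, 87]

(1,2) stack=L1,L3,L4; from [0,0,0]:
after L1 α=5/6: [120, 755/6, 500/3]
after L3 α=1/2: [165, 1271/12, 719/6]
after L4 α=3/8: [1383/8, 9235/96, 5989/48]
= [173, 96, 125]

(2,2) stack=L1,L3,L4; from [0,0,0]:
after L1 α=1/2: [6, 69/2, 199/2]
after L3 α=1/2: [79/2, 331/4, 357/4]
after L4 α=7/8: [93/16, 1563/32, 5145/32]
rounded: [6, 49, 161]

query (3,0) [L1,L3,L4,L5] — begin 0,0,0
after L1 α=0: [0, 0, 0]
after L3 α=3/4: [597/4, 243/4, 6]
after L4 α=3/4: [3177/16, 2943/16, 39/2]
after L5 α=3/5: [3849/40, 8967/40, 447/5]
→ [96, 224, 89]

(0,2) stack=L1,L3,L4,L5; from [0,0,0]:
+L1 (α=1/2) → [98, 29/2, 28]
+L3 (α=1/5) → [577/5, 274/5, 126/5]
+L4 (α=1/3) → [1459/15, 1163/15, 449/5]
+L5 (α=5/8) → [1621/10, 1213/40, 761/20]
rounded: [162, 30, 38]

(1,2) stack=L1,L3,L4,L5,L6; from [0,0,0]:
+L1 (α=5/6) → [120, 755/6, 500/3]
+L3 (α=1/2) → [165, 1271/12, 719/6]
+L4 (α=3/8) → [1383/8, 9235/96, 5989/48]
+L5 (α=1/2) → [2679/16, 29779/192, 10981/96]
+L6 (α=2/3) → [4183/48, 96211/576, 36517/288]
→ [87, 167, 127]


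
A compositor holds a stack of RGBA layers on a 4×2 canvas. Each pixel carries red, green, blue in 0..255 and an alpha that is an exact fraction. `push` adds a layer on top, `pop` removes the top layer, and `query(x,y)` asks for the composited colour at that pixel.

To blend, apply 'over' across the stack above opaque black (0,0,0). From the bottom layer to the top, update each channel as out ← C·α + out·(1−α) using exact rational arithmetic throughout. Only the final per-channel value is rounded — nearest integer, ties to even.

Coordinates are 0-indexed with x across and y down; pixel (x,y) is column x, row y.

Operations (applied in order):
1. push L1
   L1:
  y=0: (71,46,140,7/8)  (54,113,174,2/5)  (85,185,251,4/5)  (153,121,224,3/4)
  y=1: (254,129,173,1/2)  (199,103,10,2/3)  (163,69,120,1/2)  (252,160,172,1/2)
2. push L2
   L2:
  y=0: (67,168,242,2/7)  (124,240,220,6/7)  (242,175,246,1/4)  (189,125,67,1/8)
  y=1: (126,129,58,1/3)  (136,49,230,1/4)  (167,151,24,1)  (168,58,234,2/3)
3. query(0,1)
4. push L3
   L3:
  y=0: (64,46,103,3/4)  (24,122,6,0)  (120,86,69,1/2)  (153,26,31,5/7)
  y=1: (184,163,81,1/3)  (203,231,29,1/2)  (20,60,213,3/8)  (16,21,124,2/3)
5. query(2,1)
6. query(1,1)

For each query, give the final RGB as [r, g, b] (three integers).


at x=0,y=1 over L1,L2:
after L1 α=1/2: [127, 129/2, 173/2]
after L2 α=1/3: [380/3, 86, 77]
= [127, 86, 77]

at x=2,y=1 over L1,L2,L3:
L1 α=1/2: [163/2, 69/2, 60]
L2 α=1: [167, 151, 24]
L3 α=3/8: [895/8, 935/8, 759/8]
= [112, 117, 95]

(1,1) stack=L1,L2,L3; from [0,0,0]:
+L1 (α=2/3) → [398/3, 206/3, 20/3]
+L2 (α=1/4) → [267/2, 255/4, 125/2]
+L3 (α=1/2) → [673/4, 1179/8, 183/4]
= [168, 147, 46]


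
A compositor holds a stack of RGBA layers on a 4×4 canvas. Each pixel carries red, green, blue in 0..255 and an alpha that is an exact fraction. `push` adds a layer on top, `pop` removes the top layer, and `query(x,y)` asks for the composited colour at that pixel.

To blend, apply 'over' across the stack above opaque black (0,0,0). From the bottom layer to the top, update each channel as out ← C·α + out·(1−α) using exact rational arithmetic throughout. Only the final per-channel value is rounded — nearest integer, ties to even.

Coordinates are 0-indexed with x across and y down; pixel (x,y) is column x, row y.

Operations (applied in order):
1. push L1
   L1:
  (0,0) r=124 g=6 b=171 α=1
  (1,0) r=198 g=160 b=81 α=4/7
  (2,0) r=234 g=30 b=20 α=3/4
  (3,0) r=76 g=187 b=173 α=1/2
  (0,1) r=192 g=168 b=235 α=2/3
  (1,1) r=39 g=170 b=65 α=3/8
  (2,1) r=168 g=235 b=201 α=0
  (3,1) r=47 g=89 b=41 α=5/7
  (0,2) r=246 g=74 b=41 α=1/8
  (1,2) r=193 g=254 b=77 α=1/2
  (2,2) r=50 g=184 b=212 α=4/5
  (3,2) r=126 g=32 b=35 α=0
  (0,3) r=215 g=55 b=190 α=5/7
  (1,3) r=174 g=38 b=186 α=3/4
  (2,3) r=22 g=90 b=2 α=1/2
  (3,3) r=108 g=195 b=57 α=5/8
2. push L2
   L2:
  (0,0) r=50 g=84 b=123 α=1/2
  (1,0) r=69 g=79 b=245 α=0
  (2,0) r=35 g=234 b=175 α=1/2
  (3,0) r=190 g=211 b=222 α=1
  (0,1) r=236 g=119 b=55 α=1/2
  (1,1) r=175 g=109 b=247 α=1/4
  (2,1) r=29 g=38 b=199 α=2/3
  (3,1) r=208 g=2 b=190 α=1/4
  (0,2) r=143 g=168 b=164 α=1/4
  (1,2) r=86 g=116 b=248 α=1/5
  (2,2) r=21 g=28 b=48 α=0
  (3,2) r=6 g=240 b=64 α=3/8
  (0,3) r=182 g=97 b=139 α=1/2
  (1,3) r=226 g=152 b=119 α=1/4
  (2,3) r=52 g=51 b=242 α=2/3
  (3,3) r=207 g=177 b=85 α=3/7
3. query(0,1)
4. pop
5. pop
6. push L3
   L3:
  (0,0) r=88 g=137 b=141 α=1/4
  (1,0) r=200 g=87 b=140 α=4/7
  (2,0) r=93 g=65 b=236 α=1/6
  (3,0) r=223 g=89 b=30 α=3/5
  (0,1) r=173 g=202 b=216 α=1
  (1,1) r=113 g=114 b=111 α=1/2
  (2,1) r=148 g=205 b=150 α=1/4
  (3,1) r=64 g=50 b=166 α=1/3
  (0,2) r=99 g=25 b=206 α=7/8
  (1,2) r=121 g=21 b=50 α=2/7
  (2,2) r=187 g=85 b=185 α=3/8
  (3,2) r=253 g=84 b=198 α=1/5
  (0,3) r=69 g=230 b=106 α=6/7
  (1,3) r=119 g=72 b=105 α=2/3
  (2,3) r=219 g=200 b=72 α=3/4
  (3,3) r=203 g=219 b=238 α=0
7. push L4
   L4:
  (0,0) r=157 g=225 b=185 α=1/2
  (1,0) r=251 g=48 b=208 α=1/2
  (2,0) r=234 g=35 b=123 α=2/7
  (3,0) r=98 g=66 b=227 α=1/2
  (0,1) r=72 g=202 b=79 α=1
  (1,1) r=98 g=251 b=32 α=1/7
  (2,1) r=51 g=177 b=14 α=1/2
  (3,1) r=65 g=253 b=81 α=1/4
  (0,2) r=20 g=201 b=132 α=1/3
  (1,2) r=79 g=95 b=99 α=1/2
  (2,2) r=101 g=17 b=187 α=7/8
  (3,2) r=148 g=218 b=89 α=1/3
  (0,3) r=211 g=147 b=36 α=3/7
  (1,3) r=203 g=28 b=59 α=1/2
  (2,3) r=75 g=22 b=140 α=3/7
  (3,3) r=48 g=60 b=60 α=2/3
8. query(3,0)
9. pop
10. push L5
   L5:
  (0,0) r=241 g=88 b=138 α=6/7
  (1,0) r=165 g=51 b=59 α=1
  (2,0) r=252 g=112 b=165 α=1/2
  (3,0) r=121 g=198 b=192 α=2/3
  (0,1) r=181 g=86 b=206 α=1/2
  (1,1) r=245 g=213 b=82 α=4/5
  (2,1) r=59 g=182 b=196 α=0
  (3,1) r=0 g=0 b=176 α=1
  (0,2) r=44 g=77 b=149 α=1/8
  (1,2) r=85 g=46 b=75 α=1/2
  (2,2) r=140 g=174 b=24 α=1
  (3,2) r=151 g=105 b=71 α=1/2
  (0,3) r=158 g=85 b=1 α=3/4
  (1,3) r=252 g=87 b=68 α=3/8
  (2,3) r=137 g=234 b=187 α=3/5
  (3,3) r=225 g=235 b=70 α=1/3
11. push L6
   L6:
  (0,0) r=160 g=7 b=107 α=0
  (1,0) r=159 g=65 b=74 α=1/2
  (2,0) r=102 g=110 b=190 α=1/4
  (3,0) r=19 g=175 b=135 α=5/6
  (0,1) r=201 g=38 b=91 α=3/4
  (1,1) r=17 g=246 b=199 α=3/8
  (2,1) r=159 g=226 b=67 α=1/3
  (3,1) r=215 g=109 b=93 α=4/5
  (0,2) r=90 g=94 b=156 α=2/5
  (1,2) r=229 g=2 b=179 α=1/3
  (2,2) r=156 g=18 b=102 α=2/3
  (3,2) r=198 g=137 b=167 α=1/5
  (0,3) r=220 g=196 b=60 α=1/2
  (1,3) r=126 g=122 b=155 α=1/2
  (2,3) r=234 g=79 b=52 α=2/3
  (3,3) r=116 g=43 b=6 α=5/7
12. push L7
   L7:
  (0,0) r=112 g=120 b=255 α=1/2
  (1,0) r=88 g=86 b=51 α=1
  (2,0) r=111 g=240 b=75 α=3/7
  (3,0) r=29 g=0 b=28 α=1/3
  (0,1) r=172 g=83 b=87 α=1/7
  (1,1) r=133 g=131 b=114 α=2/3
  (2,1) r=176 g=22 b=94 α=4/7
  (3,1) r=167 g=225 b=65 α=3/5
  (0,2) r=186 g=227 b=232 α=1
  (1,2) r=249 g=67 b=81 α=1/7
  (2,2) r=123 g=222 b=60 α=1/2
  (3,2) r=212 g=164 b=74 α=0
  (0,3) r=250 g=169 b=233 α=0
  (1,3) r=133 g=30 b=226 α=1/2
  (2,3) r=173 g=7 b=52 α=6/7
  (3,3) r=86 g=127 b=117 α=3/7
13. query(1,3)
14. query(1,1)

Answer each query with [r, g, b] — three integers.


at x=0,y=1 over L1,L2:
L1 α=2/3: [128, 112, 470/3]
L2 α=1/2: [182, 231/2, 635/6]
= [182, 116, 106]

at x=3,y=0 over L3,L4:
L3 α=3/5: [669/5, 267/5, 18]
L4 α=1/2: [1159/10, 597/10, 245/2]
→ [116, 60, 122]

(1,3) stack=L3,L5,L6,L7; from [0,0,0]:
L3 α=2/3: [238/3, 48, 70]
L5 α=3/8: [1729/12, 501/8, 277/4]
L6 α=1/2: [3241/24, 1477/16, 897/8]
L7 α=1/2: [6433/48, 1957/32, 2705/16]
rounded: [134, 61, 169]

query (1,1) [L3,L5,L6,L7] — begin 0,0,0
L3 α=1/2: [113/2, 57, 111/2]
L5 α=4/5: [2073/10, 909/5, 767/10]
L6 α=3/8: [2175/16, 1647/8, 1961/16]
L7 α=2/3: [6431/48, 3743/24, 5609/48]
rounded: [134, 156, 117]


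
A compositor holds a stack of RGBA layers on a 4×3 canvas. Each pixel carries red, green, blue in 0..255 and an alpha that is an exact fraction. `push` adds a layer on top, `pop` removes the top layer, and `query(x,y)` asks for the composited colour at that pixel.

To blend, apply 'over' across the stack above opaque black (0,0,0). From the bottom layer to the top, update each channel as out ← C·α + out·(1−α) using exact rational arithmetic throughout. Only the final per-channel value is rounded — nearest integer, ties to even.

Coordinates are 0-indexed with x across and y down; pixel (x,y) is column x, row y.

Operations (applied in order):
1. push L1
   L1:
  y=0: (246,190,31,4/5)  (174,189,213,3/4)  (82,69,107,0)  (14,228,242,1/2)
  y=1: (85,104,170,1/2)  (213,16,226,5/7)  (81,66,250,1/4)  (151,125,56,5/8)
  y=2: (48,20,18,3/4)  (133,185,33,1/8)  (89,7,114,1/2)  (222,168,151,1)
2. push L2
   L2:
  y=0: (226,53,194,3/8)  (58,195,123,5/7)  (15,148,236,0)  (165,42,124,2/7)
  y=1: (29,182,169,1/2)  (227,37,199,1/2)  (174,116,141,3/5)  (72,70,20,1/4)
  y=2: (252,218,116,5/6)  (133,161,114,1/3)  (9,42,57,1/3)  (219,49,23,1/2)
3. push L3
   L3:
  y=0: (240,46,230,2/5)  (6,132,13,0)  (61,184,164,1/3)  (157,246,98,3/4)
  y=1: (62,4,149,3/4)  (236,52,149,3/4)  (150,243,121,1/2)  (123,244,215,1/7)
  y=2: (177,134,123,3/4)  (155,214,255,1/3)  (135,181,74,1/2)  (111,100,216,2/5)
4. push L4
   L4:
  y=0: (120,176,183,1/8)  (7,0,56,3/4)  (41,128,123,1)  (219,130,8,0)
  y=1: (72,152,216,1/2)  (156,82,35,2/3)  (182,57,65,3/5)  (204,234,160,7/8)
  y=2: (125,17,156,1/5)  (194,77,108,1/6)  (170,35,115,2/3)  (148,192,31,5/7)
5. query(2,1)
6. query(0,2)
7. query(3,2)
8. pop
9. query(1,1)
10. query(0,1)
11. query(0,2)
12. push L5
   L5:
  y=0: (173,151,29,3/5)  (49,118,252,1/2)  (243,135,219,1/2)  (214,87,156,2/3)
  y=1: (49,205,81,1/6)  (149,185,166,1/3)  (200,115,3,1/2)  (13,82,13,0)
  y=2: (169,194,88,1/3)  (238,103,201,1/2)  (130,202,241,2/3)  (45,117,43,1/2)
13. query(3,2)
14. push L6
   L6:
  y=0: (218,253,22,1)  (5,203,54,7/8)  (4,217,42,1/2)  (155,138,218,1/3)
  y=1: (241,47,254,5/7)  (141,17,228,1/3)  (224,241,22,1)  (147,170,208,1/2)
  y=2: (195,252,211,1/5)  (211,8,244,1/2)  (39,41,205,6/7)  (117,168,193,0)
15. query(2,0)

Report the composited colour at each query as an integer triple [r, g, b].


(2,1) stack=L1,L2,L3,L4; from [0,0,0]:
+L1 (α=1/4) → [81/4, 33/2, 125/2]
+L2 (α=3/5) → [225/2, 381/5, 548/5]
+L3 (α=1/2) → [525/4, 798/5, 1153/10]
+L4 (α=3/5) → [1617/10, 2451/25, 2128/25]
= [162, 98, 85]

(0,2) stack=L1,L2,L3,L4; from [0,0,0]:
L1 α=3/4: [36, 15, 27/2]
L2 α=5/6: [216, 1105/6, 1187/12]
L3 α=3/4: [747/4, 3517/24, 5615/48]
L4 α=1/5: [872/5, 3619/30, 7487/60]
rounded: [174, 121, 125]

query (3,2) [L1,L2,L3,L4] — begin 0,0,0
after L1 α=1: [222, 168, 151]
after L2 α=1/2: [441/2, 217/2, 87]
after L3 α=2/5: [1767/10, 1051/10, 693/5]
after L4 α=5/7: [781/5, 5851/35, 2161/35]
= [156, 167, 62]

at x=1,y=1 over L1,L2,L3:
+L1 (α=5/7) → [1065/7, 80/7, 1130/7]
+L2 (α=1/2) → [1327/7, 339/14, 2523/14]
+L3 (α=3/4) → [6283/28, 2523/56, 8781/56]
→ [224, 45, 157]

query (0,1) [L1,L2,L3] — begin 0,0,0
after L1 α=1/2: [85/2, 52, 85]
after L2 α=1/2: [143/4, 117, 127]
after L3 α=3/4: [887/16, 129/4, 287/2]
rounded: [55, 32, 144]

(0,2) stack=L1,L2,L3; from [0,0,0]:
+L1 (α=3/4) → [36, 15, 27/2]
+L2 (α=5/6) → [216, 1105/6, 1187/12]
+L3 (α=3/4) → [747/4, 3517/24, 5615/48]
→ [187, 147, 117]

query (3,2) [L1,L2,L3,L5] — begin 0,0,0
L1 α=1: [222, 168, 151]
L2 α=1/2: [441/2, 217/2, 87]
L3 α=2/5: [1767/10, 1051/10, 693/5]
L5 α=1/2: [2217/20, 2221/20, 454/5]
= [111, 111, 91]

at x=2,y=0 over L1,L2,L3,L5,L6:
+L1 (α=0) → [0, 0, 0]
+L2 (α=0) → [0, 0, 0]
+L3 (α=1/3) → [61/3, 184/3, 164/3]
+L5 (α=1/2) → [395/3, 589/6, 821/6]
+L6 (α=1/2) → [407/6, 1891/12, 1073/12]
= [68, 158, 89]
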